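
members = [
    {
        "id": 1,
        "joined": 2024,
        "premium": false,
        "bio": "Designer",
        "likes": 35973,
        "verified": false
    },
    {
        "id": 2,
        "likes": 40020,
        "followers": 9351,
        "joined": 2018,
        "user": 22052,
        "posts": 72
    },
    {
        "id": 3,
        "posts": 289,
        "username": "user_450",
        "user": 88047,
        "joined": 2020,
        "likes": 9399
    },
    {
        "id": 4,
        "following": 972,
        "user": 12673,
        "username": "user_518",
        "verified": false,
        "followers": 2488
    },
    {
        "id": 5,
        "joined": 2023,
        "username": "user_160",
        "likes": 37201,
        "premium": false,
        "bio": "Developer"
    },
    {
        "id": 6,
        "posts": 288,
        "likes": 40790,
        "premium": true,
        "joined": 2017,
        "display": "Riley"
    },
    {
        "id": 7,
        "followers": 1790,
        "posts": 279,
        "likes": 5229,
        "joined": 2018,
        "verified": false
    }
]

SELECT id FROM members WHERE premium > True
[]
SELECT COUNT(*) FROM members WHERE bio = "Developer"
1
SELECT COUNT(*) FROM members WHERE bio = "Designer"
1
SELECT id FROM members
[1, 2, 3, 4, 5, 6, 7]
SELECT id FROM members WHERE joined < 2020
[2, 6, 7]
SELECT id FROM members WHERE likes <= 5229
[7]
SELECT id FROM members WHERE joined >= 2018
[1, 2, 3, 5, 7]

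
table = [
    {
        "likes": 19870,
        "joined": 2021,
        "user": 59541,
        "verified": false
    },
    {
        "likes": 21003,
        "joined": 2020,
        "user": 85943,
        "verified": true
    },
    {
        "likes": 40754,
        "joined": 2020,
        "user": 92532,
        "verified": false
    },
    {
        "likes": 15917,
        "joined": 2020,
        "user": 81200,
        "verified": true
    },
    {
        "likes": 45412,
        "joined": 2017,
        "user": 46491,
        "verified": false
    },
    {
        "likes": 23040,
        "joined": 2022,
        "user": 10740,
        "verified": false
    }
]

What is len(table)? 6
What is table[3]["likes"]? 15917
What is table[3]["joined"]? 2020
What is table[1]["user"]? 85943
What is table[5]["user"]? 10740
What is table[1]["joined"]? 2020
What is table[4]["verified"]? False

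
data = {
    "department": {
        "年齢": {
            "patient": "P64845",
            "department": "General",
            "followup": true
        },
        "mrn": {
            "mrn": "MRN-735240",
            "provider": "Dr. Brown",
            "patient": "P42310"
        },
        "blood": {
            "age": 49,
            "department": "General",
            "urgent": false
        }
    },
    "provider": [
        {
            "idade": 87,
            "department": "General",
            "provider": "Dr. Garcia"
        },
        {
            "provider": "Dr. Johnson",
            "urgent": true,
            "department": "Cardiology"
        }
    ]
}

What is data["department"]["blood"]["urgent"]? False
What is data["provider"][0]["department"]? "General"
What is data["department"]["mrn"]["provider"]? "Dr. Brown"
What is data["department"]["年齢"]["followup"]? True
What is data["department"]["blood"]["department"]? "General"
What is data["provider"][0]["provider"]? "Dr. Garcia"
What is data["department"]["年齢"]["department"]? "General"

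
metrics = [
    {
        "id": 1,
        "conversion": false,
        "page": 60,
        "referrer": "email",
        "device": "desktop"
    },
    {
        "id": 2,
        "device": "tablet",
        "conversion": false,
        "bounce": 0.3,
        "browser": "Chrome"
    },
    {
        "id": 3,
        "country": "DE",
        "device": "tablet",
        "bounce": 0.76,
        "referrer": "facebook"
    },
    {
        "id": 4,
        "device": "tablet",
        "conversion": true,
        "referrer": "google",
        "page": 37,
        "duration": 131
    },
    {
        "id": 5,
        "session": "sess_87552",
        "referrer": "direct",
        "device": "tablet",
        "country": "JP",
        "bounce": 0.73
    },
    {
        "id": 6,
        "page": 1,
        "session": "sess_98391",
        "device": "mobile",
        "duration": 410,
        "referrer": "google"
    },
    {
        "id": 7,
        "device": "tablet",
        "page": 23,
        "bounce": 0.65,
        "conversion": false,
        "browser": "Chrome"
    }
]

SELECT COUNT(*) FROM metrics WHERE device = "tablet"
5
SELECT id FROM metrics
[1, 2, 3, 4, 5, 6, 7]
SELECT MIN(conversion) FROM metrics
False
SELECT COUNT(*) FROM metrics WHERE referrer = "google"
2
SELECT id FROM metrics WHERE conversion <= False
[1, 2, 7]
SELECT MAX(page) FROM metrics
60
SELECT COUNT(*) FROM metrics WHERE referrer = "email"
1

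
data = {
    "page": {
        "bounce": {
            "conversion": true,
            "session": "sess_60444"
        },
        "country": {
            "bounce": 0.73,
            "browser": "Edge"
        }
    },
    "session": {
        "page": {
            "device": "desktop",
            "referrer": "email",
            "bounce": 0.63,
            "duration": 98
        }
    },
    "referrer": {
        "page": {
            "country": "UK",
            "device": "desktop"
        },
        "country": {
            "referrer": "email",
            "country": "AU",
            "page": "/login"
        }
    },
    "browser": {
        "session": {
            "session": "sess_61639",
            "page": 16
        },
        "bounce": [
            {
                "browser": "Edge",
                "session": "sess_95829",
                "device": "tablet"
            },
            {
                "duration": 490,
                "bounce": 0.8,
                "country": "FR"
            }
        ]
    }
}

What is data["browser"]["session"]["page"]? 16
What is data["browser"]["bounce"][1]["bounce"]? 0.8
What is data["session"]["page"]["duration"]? 98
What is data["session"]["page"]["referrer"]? "email"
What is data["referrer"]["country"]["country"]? "AU"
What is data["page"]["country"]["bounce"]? 0.73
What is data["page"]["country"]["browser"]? "Edge"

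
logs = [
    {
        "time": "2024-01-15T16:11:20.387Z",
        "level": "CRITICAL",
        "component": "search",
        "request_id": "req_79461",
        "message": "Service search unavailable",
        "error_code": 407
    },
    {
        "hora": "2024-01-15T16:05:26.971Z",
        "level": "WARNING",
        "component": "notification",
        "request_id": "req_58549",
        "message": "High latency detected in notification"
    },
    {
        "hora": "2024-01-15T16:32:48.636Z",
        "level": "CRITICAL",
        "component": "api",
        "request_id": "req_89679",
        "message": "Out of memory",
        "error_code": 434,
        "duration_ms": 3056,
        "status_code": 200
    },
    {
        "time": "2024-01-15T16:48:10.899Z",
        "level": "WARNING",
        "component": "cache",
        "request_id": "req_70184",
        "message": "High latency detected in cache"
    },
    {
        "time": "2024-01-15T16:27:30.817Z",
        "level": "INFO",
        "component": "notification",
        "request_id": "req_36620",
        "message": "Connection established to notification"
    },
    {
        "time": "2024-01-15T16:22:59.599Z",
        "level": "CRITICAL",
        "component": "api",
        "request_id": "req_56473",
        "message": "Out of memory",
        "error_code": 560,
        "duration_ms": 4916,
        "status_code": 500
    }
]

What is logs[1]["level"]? "WARNING"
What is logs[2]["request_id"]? "req_89679"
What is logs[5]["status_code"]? 500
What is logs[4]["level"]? "INFO"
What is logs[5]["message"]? "Out of memory"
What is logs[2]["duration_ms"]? 3056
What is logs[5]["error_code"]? 560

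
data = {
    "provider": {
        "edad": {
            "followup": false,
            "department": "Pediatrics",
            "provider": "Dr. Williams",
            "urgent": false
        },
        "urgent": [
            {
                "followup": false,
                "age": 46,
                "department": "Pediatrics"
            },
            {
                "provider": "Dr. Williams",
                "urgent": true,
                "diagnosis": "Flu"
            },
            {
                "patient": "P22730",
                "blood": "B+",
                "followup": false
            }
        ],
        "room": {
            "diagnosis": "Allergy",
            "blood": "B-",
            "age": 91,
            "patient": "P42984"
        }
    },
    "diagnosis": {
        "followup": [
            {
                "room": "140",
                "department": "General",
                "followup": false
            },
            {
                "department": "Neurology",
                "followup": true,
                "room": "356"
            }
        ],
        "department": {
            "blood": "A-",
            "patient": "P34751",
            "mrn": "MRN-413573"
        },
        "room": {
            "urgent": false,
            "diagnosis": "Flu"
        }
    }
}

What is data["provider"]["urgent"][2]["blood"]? "B+"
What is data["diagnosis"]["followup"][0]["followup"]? False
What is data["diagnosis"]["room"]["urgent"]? False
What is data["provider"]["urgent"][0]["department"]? "Pediatrics"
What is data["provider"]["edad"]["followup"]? False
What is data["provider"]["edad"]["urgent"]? False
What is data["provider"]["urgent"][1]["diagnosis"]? "Flu"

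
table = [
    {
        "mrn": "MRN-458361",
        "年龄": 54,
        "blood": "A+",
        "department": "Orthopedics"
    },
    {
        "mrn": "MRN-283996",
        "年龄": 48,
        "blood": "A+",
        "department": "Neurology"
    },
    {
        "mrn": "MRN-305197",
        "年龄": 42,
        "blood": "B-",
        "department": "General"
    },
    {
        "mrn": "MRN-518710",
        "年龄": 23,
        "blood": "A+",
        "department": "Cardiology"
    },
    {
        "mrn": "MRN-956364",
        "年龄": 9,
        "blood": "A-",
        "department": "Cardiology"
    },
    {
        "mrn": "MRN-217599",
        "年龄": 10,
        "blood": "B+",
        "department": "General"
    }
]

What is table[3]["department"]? "Cardiology"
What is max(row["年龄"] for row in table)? 54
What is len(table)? 6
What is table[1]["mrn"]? "MRN-283996"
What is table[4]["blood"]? "A-"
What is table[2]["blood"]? "B-"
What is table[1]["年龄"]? 48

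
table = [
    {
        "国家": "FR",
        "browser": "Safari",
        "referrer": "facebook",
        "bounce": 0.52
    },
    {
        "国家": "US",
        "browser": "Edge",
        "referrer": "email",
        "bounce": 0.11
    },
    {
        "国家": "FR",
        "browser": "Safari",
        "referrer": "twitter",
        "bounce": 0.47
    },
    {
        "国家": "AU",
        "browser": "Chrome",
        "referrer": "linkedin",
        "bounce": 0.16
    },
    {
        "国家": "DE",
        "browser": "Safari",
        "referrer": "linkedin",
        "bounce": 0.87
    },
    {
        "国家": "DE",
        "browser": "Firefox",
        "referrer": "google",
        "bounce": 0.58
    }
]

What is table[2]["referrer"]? "twitter"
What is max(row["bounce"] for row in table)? 0.87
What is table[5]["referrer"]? "google"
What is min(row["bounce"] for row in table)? 0.11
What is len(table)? 6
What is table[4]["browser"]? "Safari"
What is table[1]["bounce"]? 0.11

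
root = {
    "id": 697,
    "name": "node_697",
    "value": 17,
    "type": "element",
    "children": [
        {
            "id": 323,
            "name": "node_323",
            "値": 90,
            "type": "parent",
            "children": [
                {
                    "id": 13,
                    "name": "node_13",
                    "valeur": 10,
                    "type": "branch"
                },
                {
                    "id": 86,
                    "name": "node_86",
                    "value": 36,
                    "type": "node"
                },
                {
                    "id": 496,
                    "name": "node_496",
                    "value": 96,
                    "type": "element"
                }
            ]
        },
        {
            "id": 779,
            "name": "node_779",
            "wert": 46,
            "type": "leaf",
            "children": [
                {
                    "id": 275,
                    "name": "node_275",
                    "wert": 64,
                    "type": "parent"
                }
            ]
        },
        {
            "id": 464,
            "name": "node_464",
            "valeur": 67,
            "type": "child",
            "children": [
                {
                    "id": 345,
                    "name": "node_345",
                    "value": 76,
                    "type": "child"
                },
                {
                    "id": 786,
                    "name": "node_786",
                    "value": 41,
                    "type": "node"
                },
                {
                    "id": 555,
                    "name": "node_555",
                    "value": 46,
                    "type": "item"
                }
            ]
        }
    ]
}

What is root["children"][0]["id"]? 323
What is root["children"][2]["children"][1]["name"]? "node_786"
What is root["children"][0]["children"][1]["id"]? 86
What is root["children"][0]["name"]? "node_323"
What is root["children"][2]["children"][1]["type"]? "node"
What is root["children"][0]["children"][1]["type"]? "node"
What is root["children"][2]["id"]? 464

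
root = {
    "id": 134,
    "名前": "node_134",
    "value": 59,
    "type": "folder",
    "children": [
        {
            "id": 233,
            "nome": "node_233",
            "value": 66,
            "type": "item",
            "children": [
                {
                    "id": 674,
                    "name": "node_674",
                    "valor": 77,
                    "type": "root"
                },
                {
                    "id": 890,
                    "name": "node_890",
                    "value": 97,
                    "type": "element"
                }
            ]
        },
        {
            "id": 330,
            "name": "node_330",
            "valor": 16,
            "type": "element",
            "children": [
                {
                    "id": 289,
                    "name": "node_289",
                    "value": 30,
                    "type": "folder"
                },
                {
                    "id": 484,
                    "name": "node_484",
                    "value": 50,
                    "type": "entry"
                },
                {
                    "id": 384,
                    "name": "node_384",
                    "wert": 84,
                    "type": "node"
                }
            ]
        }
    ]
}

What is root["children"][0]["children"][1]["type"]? "element"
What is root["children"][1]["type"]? "element"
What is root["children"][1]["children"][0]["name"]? "node_289"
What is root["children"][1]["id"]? 330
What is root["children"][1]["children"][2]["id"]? 384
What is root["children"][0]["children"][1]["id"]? 890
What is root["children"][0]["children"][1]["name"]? "node_890"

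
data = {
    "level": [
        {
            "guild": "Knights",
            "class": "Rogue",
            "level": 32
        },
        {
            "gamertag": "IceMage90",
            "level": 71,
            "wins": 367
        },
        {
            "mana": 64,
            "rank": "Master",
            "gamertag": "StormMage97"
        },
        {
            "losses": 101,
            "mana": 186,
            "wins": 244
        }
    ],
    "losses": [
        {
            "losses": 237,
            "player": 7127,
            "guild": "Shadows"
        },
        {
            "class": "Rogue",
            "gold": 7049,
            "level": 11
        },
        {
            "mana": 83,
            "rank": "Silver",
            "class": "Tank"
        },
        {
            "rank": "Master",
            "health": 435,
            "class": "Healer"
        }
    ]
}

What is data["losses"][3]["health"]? 435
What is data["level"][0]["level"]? 32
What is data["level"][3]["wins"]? 244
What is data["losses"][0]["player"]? 7127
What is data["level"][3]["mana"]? 186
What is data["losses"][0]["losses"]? 237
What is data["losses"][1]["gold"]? 7049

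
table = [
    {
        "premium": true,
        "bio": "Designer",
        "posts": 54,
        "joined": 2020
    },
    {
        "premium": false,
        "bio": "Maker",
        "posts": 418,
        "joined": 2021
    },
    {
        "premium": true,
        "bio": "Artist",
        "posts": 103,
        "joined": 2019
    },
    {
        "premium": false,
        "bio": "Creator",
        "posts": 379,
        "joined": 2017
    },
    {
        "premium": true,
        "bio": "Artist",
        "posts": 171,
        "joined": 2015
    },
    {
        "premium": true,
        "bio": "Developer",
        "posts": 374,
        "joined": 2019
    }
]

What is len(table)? 6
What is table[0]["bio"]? "Designer"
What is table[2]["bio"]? "Artist"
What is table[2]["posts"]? 103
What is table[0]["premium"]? True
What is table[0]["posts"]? 54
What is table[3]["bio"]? "Creator"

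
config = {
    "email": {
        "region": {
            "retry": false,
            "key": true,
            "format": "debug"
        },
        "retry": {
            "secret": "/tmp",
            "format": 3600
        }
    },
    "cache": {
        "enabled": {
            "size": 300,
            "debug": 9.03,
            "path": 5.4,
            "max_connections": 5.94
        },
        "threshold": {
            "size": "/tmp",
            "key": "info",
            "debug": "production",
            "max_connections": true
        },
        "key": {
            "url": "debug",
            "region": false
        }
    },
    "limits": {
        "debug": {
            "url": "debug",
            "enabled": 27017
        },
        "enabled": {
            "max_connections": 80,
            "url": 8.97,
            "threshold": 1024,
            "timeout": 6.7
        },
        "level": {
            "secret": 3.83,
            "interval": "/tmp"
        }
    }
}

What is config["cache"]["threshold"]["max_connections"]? True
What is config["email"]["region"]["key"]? True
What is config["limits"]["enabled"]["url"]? 8.97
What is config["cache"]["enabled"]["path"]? 5.4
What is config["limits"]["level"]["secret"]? 3.83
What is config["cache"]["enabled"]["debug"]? 9.03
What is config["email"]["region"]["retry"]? False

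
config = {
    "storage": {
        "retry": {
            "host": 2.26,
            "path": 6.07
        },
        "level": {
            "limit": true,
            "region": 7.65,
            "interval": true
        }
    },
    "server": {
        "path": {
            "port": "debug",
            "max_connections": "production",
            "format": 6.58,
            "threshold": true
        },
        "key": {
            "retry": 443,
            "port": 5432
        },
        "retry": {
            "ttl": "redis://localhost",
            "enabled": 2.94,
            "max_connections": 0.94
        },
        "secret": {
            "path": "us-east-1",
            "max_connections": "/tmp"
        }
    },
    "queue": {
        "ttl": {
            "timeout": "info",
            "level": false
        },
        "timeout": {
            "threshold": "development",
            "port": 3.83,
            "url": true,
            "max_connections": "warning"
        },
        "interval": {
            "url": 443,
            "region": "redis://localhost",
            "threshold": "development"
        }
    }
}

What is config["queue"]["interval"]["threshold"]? "development"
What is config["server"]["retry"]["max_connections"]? 0.94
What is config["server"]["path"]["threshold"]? True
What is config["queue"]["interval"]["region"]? "redis://localhost"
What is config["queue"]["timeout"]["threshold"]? "development"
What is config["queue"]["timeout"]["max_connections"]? "warning"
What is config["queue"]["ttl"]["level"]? False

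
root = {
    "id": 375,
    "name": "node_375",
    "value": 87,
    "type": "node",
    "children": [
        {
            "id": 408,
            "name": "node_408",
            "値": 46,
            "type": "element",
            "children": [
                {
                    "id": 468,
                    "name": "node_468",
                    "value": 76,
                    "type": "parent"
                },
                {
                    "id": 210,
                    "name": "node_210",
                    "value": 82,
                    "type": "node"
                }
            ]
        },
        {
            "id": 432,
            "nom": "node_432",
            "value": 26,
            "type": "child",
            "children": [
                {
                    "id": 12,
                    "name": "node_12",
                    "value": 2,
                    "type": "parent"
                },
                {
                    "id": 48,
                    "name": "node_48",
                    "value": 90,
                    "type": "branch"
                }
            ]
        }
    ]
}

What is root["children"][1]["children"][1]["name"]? "node_48"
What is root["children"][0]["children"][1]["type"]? "node"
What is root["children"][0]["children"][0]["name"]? "node_468"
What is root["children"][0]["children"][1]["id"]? 210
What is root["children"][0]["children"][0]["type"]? "parent"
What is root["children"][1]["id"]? 432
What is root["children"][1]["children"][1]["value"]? 90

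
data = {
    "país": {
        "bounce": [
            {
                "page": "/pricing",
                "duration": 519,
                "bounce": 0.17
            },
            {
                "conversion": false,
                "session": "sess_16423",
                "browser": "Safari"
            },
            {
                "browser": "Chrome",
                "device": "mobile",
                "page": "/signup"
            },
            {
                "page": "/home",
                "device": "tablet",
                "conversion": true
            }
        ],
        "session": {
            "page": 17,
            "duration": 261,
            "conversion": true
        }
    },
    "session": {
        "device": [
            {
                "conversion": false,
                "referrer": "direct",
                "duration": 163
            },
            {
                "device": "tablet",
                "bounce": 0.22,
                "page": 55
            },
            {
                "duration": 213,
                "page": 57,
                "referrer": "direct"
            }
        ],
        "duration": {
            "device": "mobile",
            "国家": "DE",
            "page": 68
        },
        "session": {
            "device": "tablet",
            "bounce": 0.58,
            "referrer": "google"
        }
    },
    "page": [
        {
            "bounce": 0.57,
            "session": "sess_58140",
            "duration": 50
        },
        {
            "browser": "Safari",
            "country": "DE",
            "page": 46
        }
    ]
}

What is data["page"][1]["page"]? 46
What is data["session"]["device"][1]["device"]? "tablet"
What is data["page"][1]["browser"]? "Safari"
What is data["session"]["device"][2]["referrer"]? "direct"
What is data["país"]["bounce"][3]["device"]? "tablet"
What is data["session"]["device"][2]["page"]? 57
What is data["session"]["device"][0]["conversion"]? False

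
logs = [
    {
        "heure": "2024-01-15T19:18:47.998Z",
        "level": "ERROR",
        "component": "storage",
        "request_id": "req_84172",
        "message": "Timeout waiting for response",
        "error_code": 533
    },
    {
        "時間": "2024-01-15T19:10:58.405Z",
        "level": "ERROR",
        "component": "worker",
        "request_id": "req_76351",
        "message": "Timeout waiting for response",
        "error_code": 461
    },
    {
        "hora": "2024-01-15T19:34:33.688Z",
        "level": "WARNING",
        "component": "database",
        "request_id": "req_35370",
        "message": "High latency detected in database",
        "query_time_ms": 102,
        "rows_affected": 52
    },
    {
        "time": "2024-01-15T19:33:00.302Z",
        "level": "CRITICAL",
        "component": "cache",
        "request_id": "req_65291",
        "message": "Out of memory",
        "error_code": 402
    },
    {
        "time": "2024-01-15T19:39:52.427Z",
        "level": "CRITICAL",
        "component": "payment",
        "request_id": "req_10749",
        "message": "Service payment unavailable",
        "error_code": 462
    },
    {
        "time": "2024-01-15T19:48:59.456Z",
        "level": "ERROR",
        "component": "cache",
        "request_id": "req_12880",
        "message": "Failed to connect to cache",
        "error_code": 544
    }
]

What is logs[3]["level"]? "CRITICAL"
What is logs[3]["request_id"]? "req_65291"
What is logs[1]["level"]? "ERROR"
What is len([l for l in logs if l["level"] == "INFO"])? 0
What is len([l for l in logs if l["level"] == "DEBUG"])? 0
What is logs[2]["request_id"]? "req_35370"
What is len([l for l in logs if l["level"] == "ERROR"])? 3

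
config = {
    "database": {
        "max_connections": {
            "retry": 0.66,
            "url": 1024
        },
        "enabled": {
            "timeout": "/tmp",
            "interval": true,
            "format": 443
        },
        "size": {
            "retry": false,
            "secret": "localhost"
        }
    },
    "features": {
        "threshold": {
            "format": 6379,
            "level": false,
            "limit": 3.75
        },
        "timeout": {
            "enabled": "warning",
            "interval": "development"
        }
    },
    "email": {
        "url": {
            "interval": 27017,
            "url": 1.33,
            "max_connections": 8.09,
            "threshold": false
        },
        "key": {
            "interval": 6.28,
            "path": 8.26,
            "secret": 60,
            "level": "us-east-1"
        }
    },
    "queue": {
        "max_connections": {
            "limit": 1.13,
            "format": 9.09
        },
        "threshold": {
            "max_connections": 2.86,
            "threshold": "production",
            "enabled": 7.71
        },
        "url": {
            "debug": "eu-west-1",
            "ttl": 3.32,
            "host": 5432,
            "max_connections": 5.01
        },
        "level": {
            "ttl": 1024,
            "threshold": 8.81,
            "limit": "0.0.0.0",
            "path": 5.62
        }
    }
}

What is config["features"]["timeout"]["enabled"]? "warning"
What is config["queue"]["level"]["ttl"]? 1024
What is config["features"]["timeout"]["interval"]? "development"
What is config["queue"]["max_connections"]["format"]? 9.09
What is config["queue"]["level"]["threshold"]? 8.81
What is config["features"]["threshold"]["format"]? 6379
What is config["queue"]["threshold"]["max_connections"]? 2.86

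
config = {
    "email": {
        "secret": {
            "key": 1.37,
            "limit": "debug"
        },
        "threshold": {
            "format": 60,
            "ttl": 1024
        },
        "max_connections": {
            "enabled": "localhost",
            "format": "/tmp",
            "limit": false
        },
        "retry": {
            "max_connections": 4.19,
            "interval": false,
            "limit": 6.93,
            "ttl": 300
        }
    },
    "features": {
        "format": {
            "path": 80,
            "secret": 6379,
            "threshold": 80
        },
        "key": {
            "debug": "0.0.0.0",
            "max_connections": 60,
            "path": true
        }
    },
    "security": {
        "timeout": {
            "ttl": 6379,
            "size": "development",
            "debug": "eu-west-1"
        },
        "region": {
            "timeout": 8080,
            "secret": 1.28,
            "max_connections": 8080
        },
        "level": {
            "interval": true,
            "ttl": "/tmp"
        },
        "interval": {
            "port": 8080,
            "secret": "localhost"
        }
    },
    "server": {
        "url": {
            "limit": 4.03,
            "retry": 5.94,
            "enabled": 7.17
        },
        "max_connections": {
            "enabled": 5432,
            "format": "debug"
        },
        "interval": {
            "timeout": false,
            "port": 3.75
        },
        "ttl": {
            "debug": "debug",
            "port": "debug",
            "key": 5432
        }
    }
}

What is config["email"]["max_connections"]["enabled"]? "localhost"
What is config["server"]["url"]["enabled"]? 7.17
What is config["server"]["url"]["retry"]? 5.94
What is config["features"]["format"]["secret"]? 6379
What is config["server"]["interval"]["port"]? 3.75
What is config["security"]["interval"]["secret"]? "localhost"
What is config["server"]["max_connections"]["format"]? "debug"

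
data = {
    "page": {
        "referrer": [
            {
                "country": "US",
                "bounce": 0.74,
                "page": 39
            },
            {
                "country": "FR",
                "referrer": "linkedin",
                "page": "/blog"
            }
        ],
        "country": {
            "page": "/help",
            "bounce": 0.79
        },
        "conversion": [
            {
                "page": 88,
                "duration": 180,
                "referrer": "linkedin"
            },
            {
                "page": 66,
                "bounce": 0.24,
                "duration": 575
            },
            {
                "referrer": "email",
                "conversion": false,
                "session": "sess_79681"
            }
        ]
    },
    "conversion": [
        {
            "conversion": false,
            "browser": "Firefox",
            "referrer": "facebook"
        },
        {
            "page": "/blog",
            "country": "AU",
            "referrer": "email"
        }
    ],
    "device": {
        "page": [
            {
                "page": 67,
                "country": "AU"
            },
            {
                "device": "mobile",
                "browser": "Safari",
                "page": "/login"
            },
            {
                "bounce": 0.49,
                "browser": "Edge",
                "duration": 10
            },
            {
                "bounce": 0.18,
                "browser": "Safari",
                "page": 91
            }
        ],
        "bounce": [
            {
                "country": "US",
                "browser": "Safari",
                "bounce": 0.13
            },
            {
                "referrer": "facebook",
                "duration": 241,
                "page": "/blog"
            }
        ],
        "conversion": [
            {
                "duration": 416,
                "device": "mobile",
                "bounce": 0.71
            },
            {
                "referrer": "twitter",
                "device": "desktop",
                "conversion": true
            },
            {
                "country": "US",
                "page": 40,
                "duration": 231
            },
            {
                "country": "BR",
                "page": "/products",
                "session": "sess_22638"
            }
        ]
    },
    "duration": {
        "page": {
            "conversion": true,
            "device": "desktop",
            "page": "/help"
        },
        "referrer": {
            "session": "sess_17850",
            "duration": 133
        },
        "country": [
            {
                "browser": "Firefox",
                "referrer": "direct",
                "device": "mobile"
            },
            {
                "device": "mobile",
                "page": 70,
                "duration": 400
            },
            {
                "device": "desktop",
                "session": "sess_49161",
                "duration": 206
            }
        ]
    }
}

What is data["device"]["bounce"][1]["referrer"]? "facebook"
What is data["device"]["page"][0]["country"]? "AU"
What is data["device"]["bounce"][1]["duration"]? 241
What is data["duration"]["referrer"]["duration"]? 133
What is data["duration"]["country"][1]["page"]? 70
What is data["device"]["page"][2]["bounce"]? 0.49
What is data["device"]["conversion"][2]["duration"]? 231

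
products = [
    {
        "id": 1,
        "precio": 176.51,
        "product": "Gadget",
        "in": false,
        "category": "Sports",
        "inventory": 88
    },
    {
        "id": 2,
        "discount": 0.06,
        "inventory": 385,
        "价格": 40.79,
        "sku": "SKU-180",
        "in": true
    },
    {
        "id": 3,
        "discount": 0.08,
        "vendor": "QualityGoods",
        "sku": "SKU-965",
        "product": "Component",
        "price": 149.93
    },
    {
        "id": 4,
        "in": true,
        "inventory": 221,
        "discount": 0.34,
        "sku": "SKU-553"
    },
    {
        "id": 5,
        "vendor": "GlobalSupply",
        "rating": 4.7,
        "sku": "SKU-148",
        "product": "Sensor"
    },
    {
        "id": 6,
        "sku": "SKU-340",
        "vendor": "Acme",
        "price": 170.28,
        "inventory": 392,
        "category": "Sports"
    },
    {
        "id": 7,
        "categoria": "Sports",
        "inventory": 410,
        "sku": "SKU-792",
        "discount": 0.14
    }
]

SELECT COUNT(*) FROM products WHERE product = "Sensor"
1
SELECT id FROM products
[1, 2, 3, 4, 5, 6, 7]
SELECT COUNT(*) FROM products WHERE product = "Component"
1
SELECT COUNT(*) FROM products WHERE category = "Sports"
2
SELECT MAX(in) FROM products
True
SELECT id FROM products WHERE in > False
[2, 4]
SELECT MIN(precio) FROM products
176.51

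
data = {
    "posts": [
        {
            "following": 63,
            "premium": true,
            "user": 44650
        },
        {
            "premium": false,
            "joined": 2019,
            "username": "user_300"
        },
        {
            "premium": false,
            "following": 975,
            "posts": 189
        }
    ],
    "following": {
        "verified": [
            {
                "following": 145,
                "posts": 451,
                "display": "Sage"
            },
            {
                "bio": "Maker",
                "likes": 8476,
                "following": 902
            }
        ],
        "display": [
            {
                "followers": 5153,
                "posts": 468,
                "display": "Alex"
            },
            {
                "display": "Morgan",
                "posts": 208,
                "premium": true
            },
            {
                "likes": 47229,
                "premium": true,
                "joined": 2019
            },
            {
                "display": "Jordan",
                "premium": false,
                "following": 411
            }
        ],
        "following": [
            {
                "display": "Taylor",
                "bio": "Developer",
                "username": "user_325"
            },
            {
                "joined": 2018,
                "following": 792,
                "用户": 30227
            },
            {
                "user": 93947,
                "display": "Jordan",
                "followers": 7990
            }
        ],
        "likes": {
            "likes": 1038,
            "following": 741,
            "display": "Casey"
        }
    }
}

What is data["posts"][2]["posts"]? 189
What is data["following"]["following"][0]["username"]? "user_325"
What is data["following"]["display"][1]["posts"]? 208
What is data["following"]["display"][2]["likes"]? 47229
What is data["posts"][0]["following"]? 63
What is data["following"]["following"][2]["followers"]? 7990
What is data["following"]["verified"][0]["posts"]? 451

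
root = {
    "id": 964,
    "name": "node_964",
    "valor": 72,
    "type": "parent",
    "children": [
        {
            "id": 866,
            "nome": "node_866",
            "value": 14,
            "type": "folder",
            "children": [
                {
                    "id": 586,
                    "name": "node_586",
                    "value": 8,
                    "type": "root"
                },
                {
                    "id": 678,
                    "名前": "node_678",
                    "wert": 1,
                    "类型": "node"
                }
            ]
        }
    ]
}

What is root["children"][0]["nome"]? "node_866"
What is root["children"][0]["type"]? "folder"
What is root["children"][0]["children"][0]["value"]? 8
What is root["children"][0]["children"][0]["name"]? "node_586"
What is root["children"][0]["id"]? 866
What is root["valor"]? 72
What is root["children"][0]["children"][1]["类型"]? "node"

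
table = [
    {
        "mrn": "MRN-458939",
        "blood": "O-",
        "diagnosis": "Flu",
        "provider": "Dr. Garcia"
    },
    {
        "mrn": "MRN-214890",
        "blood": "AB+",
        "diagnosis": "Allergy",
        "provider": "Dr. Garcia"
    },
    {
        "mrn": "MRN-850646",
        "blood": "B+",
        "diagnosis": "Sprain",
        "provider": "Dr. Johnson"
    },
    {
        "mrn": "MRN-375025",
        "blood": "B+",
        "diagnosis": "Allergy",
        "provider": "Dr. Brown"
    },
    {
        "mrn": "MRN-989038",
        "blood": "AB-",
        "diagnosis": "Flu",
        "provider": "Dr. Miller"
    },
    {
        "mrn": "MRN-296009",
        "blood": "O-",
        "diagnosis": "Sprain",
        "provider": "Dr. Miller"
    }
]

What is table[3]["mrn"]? "MRN-375025"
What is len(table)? 6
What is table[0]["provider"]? "Dr. Garcia"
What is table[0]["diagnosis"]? "Flu"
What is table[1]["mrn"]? "MRN-214890"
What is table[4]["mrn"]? "MRN-989038"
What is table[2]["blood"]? "B+"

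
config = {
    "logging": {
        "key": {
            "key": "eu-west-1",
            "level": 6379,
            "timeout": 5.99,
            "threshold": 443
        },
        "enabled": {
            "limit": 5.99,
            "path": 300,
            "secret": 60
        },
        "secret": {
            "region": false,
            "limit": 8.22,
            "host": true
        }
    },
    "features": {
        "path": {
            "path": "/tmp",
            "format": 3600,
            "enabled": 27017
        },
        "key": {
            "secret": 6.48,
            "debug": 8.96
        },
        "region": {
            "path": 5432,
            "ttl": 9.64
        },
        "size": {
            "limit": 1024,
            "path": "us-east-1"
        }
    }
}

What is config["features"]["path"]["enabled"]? 27017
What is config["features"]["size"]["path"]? "us-east-1"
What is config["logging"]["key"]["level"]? 6379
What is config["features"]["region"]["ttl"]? 9.64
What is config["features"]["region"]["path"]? 5432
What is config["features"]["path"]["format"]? 3600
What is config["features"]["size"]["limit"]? 1024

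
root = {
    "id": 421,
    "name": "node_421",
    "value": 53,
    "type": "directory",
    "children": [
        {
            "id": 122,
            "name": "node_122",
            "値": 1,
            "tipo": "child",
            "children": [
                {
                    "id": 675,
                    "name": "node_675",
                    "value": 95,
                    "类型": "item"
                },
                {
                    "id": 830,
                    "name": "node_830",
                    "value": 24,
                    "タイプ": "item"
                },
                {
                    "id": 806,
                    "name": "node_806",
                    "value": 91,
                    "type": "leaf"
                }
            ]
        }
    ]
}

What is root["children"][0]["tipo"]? "child"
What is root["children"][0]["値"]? 1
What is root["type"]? "directory"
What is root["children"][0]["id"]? 122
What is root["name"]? "node_421"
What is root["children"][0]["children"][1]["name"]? "node_830"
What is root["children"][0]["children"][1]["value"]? 24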